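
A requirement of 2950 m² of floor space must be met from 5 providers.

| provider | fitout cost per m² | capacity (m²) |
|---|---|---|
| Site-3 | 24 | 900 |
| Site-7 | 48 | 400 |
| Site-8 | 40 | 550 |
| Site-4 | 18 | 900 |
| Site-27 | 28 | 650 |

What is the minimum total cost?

76000

Use providers in increasing cost order.
Take 900 from Site-4 at 18 — need 2050 more.
Take 900 from Site-3 at 24 — need 1150 more.
Take 650 from Site-27 at 28 — need 500 more.
Site-8 at 40: take 500 of its 550 — requirement met.
Site-7: unused.
Cost = 900×18 + 900×24 + 650×28 + 500×40 = 76000.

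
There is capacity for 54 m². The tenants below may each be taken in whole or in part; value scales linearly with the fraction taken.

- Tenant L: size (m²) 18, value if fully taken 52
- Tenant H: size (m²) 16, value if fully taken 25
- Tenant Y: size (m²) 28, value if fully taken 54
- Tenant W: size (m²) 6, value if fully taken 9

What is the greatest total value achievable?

118.5

Rank by value-to-size ratio: Tenant L 52/18≈2.89, Tenant Y 54/28≈1.93, Tenant H 25/16≈1.56, Tenant W 9/6≈1.5.
All 18 m² of Tenant L fit (value 52) → 36 remain.
Tenant Y: take in full, 28 m² for value 54 → 8 left.
Fill the last 8 m² with part of Tenant H: 8/16 of it earns 12.5.
Total value = 118.5.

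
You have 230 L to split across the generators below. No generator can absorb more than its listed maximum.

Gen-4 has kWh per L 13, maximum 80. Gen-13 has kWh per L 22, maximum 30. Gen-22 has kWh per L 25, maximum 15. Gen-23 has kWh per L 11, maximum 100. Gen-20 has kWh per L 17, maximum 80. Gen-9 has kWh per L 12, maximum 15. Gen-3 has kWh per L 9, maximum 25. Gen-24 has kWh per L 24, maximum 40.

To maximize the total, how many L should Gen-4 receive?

Order the generators by kWh per L: Gen-22 25 > Gen-24 24 > Gen-13 22 > Gen-20 17 > Gen-4 13 > Gen-9 12 > Gen-23 11 > Gen-3 9.
Give Gen-22 15 to hit its cap of 15 ; 215 left.
Give Gen-24 40 to hit its cap of 40 ; 175 left.
Give Gen-13 30 to hit its cap of 30 ; 145 left.
Give Gen-20 80 to hit its cap of 80 ; 65 left.
Gen-4 has room for 80 but only 65 remain, so it gets 65.

65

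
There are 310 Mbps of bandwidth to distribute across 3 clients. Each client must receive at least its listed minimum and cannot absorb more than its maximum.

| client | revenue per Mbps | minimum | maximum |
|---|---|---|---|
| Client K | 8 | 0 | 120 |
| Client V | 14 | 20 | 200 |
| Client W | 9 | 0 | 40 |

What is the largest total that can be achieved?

Meeting every minimum uses 0+20+0 = 20 Mbps, leaving 290.
Order the clients by revenue per Mbps: Client V 14 > Client W 9 > Client K 8.
Client V takes 180 more to reach its cap of 200 ; 110 left.
Client W: +40 to 40 (cap) ; 70 left.
Client K has room for 120 more but only 70 remain, so it gets 70.
Total = 8×70 + 14×200 + 9×40 = 3720.

3720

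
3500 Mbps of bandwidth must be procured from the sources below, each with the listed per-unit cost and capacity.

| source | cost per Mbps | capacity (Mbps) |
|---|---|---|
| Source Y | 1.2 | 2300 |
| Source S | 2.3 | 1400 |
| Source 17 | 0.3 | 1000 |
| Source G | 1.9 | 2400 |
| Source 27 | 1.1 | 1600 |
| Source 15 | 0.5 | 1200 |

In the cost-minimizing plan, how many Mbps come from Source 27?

1300

Use sources in increasing cost order.
Source 17 (0.3): use full 1000 → 2500 Mbps to go.
Source 15 at 0.5: take all 1200 Mbps → 1300 still needed.
Source 27 (1.1): take the remaining 1300 → done.
Source Y, Source G, Source S: unused.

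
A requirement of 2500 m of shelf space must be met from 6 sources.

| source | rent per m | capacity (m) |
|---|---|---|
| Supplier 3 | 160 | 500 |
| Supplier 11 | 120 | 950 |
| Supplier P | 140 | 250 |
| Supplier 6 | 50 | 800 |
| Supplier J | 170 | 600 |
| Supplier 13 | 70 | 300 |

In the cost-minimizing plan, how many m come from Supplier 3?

200

Cheapest first:
Take 800 from Supplier 6 at 50 ; need 1700 more.
Supplier 13 (70): use full 300 ; 1400 m to go.
Take 950 from Supplier 11 at 120 ; need 450 more.
Take 250 from Supplier P at 140 ; need 200 more.
Take 200 from Supplier 3 at 160 to finish.
Supplier J: unused.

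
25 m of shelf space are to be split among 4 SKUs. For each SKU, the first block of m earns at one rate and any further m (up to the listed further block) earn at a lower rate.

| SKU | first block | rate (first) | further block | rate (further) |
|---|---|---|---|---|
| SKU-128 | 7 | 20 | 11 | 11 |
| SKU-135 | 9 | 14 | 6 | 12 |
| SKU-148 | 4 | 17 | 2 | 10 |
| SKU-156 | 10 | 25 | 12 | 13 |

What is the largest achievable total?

Rank every tier by rate: SKU-156/first 25 > SKU-128/first 20 > SKU-148/first 17 > SKU-135/first 14 > SKU-156/second 13 > SKU-135/second 12 > SKU-128/second 11 > SKU-148/second 10.
SKU-156 first at 25: fill all 10 — 15 left.
SKU-128 first at 20: fill all 7 — 8 left.
Fill SKU-148 first block (4 at 17) — 4 left.
4 remain; put them into SKU-135 first at 14.
Total = 25×10 + 20×7 + 17×4 + 14×4 = 514.

514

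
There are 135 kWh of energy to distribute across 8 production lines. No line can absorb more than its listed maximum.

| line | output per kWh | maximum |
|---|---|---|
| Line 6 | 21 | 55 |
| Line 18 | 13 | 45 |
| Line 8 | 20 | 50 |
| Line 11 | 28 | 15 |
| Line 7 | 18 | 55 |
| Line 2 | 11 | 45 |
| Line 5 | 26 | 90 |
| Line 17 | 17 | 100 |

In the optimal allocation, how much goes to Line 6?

30

Highest output per kWh first: Line 11 28 > Line 5 26 > Line 6 21 > Line 8 20 > Line 7 18 > Line 17 17 > Line 18 13 > Line 2 11.
Give Line 11 15 to hit its cap of 15 — 120 left.
Line 5: +90 to 90 (cap) — 30 left.
Line 6: +30 (room for 55) → 30. Pool exhausted.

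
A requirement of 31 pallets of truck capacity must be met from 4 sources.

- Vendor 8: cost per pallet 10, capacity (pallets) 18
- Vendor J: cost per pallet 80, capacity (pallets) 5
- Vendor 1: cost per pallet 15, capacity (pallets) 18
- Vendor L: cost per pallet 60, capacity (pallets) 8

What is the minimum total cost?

Cheapest first:
Vendor 8 at 10: take all 18 pallets — 13 still needed.
Take 13 from Vendor 1 at 15 to finish.
Vendor L, Vendor J: unused.
Cost = 18×10 + 13×15 = 375.

375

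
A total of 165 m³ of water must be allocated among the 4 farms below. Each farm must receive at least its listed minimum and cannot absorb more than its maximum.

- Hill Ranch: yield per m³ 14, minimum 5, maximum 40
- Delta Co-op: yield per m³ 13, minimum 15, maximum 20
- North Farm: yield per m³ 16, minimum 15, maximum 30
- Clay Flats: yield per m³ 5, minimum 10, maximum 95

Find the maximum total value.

Meeting every minimum uses 5+15+15+10 = 45 m³, leaving 120.
Order the farms by yield per m³: North Farm 16 > Hill Ranch 14 > Delta Co-op 13 > Clay Flats 5.
North Farm takes 15 more to reach its cap of 30 → 105 left.
Give Hill Ranch 35 more to hit its cap of 40 → 70 left.
Give Delta Co-op 5 more to hit its cap of 20 → 65 left.
Clay Flats has room for 85 more but only 65 remain, so it gets 75.
Total = 14×40 + 13×20 + 16×30 + 5×75 = 1675.

1675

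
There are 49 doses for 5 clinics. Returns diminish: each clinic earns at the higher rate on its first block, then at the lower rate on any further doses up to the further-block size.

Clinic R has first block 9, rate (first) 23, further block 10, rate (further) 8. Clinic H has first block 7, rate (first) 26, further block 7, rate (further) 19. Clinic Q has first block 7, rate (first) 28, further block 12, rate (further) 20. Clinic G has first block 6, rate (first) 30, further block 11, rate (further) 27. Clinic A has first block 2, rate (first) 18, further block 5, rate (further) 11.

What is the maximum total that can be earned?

Order all 10 blocks by rate: Clinic G/T1 30 > Clinic Q/T1 28 > Clinic G/T2 27 > Clinic H/T1 26 > Clinic R/T1 23 > Clinic Q/T2 20 > Clinic H/T2 19 > Clinic A/T1 18 > Clinic A/T2 11 > Clinic R/T2 8.
Clinic G T1 at 30: fill all 6 ; 43 left.
Fill Clinic Q T1 block (7 at 28) ; 36 left.
Fill Clinic G T2 block (11 at 27) ; 25 left.
Clinic H T1 at 26: fill all 7 ; 18 left.
Clinic R/T1 (23): +9 ; 9 left.
9 remain; put them into Clinic Q T2 at 20.
Total = 30×6 + 28×7 + 27×11 + 26×7 + 23×9 + 20×9 = 1242.

1242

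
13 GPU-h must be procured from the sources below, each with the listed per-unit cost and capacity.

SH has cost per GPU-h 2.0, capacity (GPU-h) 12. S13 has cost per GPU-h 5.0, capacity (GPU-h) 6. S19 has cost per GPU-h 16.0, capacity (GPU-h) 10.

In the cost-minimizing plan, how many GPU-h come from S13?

Cheapest first:
SH at 2.0: take all 12 GPU-h — 1 still needed.
S13 at 5.0: take 1 of its 6 — requirement met.
S19: unused.

1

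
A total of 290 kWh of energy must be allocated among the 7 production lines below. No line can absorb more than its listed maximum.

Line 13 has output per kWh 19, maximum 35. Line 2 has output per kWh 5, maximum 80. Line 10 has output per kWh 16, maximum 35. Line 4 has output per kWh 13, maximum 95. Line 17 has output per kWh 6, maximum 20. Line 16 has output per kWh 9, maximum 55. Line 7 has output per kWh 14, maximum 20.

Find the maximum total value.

3505

Order the production lines by output per kWh: Line 13 19 > Line 10 16 > Line 7 14 > Line 4 13 > Line 16 9 > Line 17 6 > Line 2 5.
Line 13 takes 35 to reach its cap of 35 — 255 left.
Give Line 10 35 to hit its cap of 35 — 220 left.
Line 7: +20 to 20 (cap) — 200 left.
Give Line 4 95 to hit its cap of 95 — 105 left.
Give Line 16 55 to hit its cap of 55 — 50 left.
Give Line 17 20 to hit its cap of 20 — 30 left.
Only 30 left; Line 2 takes them to reach 30.
Total = 19×35 + 5×30 + 16×35 + 13×95 + 6×20 + 9×55 + 14×20 = 3505.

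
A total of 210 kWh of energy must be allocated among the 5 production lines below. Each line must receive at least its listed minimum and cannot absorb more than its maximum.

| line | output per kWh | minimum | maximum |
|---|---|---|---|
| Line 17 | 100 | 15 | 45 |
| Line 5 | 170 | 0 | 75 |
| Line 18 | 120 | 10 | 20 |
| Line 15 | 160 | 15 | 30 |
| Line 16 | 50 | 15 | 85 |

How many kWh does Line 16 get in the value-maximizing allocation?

Meeting every minimum uses 15+0+10+15+15 = 55 kWh, leaving 155.
Highest output per kWh first: Line 5 170 > Line 15 160 > Line 18 120 > Line 17 100 > Line 16 50.
Line 5 takes 75 more to reach its cap of 75 ; 80 left.
Give Line 15 15 more to hit its cap of 30 ; 65 left.
Give Line 18 10 more to hit its cap of 20 ; 55 left.
Line 17 takes 30 more to reach its cap of 45 ; 25 left.
Only 25 left; Line 16 takes them to reach 40.

40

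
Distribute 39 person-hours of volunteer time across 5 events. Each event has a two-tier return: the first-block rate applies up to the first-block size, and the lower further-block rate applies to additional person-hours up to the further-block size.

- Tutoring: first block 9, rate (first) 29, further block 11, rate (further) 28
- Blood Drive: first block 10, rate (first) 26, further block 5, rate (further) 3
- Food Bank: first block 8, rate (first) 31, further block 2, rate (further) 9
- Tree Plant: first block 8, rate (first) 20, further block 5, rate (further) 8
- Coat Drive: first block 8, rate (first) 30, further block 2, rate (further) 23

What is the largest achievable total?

Treat each block as its own option and order by rate: Food Bank/T1 31 > Coat Drive/T1 30 > Tutoring/T1 29 > Tutoring/T2 28 > Blood Drive/T1 26 > Coat Drive/T2 23 > Tree Plant/T1 20 > Food Bank/T2 9 > Tree Plant/T2 8 > Blood Drive/T2 3.
Food Bank T1 at 31: fill all 8 ; 31 left.
Fill Coat Drive T1 block (8 at 30) ; 23 left.
Tutoring T1 at 29: fill all 9 ; 14 left.
Tutoring T2 at 28: fill all 11 ; 3 left.
Blood Drive T1 at 26: only 3 left, fill 3.
Total = 31×8 + 30×8 + 29×9 + 28×11 + 26×3 = 1135.

1135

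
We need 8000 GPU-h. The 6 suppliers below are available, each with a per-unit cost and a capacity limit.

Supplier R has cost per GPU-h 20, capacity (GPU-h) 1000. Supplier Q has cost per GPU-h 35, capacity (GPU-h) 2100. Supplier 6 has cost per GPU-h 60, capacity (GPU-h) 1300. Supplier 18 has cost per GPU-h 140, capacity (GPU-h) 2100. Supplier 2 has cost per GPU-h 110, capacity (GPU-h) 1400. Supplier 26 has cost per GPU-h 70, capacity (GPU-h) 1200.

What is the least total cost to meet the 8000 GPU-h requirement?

Fill from the cheapest supplier first.
Take 1000 from Supplier R at 20 — need 7000 more.
Supplier Q at 35: take all 2100 GPU-h — 4900 still needed.
Supplier 6 (60): use full 1300 — 3600 GPU-h to go.
Take 1200 from Supplier 26 at 70 — need 2400 more.
Supplier 2 (110): use full 1400 — 1000 GPU-h to go.
Supplier 18 (140): take the remaining 1000 — done.
Cost = 1000×20 + 2100×35 + 1300×60 + 1200×70 + 1400×110 + 1000×140 = 549500.

549500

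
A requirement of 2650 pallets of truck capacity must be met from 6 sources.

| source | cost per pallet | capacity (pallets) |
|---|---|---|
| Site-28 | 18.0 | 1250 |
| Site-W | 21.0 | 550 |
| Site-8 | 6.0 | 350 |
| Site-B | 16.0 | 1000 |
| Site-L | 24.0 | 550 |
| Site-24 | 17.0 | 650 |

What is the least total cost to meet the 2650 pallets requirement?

Fill from the cheapest source first.
Site-8 at 6.0: take all 350 pallets — 2300 still needed.
Site-B at 16.0: take all 1000 pallets — 1300 still needed.
Site-24 at 17.0: take all 650 pallets — 650 still needed.
Site-28 (18.0): take the remaining 650 — done.
Site-W, Site-L: unused.
Cost = 350×6.0 + 1000×16.0 + 650×17.0 + 650×18.0 = 40850.

40850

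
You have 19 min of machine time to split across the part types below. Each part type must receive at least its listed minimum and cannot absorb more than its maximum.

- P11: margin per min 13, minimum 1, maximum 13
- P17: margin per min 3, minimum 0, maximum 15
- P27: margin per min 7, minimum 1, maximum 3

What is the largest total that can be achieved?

Meeting every minimum uses 1+0+1 = 2 min, leaving 17.
Highest margin per min first: P11 13 > P27 7 > P17 3.
P11: +12 to 13 (cap) → 5 left.
Give P27 2 more to hit its cap of 3 → 3 left.
P17: +3 (room for 15) → 3. Pool exhausted.
Total = 13×13 + 3×3 + 7×3 = 199.

199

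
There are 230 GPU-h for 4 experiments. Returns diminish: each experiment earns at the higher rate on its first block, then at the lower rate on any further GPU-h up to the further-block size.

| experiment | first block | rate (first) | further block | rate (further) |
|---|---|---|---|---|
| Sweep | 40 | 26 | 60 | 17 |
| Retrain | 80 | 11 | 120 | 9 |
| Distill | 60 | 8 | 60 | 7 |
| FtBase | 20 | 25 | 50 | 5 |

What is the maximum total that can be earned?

Rank every tier by rate: Sweep/T1 26 > FtBase/T1 25 > Sweep/T2 17 > Retrain/T1 11 > Retrain/T2 9 > Distill/T1 8 > Distill/T2 7 > FtBase/T2 5.
Sweep T1 at 26: fill all 40 — 190 left.
Fill FtBase T1 block (20 at 25) — 170 left.
Sweep/T2 (17): +60 — 110 left.
Retrain T1 at 11: fill all 80 — 30 left.
Retrain/T2: +30 of 120 at 9; pool empty.
Total = 26×40 + 25×20 + 17×60 + 11×80 + 9×30 = 3710.

3710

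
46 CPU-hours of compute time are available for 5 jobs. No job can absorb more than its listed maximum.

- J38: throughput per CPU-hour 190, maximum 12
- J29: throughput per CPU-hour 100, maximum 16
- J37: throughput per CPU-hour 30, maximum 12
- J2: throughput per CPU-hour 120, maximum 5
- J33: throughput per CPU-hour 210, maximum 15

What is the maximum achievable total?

7430

Rank by throughput per CPU-hour: J33 210 > J38 190 > J2 120 > J29 100 > J37 30.
J33 takes 15 to reach its cap of 15 — 31 left.
Give J38 12 to hit its cap of 12 — 19 left.
Give J2 5 to hit its cap of 5 — 14 left.
Only 14 left; J29 takes them to reach 14.
Total = 190×12 + 100×14 + 120×5 + 210×15 = 7430.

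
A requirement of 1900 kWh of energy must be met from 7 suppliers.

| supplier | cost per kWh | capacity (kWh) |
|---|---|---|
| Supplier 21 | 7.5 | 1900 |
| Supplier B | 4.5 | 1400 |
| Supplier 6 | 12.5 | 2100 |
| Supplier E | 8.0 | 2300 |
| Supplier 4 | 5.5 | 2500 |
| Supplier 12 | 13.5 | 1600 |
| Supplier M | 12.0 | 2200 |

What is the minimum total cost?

9050

Cheapest first:
Take 1400 from Supplier B at 4.5 — need 500 more.
Supplier 4 at 5.5: take 500 of its 2500 — requirement met.
Supplier 21, Supplier E, Supplier M, Supplier 6, Supplier 12: unused.
Cost = 1400×4.5 + 500×5.5 = 9050.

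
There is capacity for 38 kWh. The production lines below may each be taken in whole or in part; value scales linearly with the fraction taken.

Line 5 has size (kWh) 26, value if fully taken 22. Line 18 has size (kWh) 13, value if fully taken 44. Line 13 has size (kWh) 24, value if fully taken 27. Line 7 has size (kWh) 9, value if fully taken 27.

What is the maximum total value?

Sort by value density: Line 18 44/13≈3.38, Line 7 27/9≈3, Line 13 27/24≈1.12, Line 5 22/26≈0.846.
Line 18: take in full, 13 kWh for value 44 → 25 left.
All 9 kWh of Line 7 fit (value 27) → 16 remain.
16 kWh left: a 16/24 share of Line 13 gives 27×16/24 = 18.
Total value = 89.

89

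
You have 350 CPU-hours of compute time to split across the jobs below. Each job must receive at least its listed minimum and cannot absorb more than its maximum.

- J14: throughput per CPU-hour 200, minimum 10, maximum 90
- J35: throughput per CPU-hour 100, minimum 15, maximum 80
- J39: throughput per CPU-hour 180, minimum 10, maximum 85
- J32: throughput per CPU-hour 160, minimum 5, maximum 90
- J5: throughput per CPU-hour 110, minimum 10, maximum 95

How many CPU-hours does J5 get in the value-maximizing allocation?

Meeting every minimum uses 10+15+10+5+10 = 50 CPU-hours, leaving 300.
Order the jobs by throughput per CPU-hour: J14 200 > J39 180 > J32 160 > J5 110 > J35 100.
Give J14 80 more to hit its cap of 90 ; 220 left.
J39: +75 to 85 (cap) ; 145 left.
Give J32 85 more to hit its cap of 90 ; 60 left.
Only 60 left; J5 takes them to reach 70.

70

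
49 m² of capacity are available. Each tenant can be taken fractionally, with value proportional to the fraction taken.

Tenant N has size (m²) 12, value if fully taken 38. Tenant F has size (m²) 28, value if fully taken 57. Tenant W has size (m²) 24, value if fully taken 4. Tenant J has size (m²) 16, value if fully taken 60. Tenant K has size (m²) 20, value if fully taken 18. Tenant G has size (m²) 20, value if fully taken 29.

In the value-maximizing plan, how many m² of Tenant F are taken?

Best value per unit of size first: Tenant J 60/16≈3.75, Tenant N 38/12≈3.17, Tenant F 57/28≈2.04, Tenant G 29/20≈1.45, Tenant K 18/20≈0.9, Tenant W 4/24≈0.167.
Take all of Tenant J (16 m², value 60) ; 33 m² left.
Tenant N: take in full, 12 m² for value 38 ; 21 left.
Fill the last 21 m² with part of Tenant F: 21/28 of it earns 42.75.

21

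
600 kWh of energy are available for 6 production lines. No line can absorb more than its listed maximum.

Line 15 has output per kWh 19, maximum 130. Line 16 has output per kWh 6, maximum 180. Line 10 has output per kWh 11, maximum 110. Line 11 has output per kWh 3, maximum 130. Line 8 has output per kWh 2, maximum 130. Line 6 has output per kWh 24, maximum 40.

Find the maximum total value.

Highest output per kWh first: Line 6 24 > Line 15 19 > Line 10 11 > Line 16 6 > Line 11 3 > Line 8 2.
Line 6 takes 40 to reach its cap of 40 — 560 left.
Line 15 takes 130 to reach its cap of 130 — 430 left.
Line 10: +110 to 110 (cap) — 320 left.
Give Line 16 180 to hit its cap of 180 — 140 left.
Line 11 takes 130 to reach its cap of 130 — 10 left.
Only 10 left; Line 8 takes them to reach 10.
Total = 19×130 + 6×180 + 11×110 + 3×130 + 2×10 + 24×40 = 6130.

6130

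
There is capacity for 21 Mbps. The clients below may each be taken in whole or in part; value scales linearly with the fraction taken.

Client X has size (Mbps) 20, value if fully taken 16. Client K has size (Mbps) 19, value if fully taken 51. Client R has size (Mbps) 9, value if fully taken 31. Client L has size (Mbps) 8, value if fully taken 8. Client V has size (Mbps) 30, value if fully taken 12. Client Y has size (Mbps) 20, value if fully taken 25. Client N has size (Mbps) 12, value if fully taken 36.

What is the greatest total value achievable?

67

Rank by value-to-size ratio: Client R 31/9≈3.44, Client N 36/12≈3, Client K 51/19≈2.68, Client Y 25/20≈1.25, Client L 8/8≈1, Client X 16/20≈0.8, Client V 12/30≈0.4.
Take all of Client R (9 Mbps, value 31) → 12 Mbps left.
All 12 Mbps of Client N fit (value 36) → 0 remain.
Total value = 67.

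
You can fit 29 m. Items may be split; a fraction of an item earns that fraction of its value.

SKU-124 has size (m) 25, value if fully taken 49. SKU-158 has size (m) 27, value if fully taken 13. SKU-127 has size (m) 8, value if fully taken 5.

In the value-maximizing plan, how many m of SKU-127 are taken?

Rank by value-to-size ratio: SKU-124 49/25≈1.96, SKU-127 5/8≈0.625, SKU-158 13/27≈0.481.
SKU-124: take in full, 25 m for value 49 — 4 left.
4 m left: a 4/8 share of SKU-127 gives 5×4/8 = 2.5.

4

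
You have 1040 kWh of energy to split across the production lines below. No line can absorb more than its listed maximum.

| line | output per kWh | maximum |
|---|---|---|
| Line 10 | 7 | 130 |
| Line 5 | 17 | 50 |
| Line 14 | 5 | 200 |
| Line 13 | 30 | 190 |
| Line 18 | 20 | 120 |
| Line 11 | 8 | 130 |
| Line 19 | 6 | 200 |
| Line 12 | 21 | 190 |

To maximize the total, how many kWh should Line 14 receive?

30

Highest output per kWh first: Line 13 30 > Line 12 21 > Line 18 20 > Line 5 17 > Line 11 8 > Line 10 7 > Line 19 6 > Line 14 5.
Give Line 13 190 to hit its cap of 190 — 850 left.
Give Line 12 190 to hit its cap of 190 — 660 left.
Line 18 takes 120 to reach its cap of 120 — 540 left.
Line 5 takes 50 to reach its cap of 50 — 490 left.
Line 11: +130 to 130 (cap) — 360 left.
Line 10 takes 130 to reach its cap of 130 — 230 left.
Line 19: +200 to 200 (cap) — 30 left.
Line 14: +30 (room for 200) → 30. Pool exhausted.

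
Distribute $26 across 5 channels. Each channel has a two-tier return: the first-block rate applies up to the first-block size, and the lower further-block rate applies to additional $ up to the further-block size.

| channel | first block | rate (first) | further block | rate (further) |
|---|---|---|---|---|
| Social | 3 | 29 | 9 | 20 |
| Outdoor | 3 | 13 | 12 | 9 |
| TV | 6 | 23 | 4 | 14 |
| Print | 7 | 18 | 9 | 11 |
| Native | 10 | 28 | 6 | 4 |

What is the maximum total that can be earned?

645

Rank every tier by rate: Social/T1 29 > Native/T1 28 > TV/T1 23 > Social/T2 20 > Print/T1 18 > TV/T2 14 > Outdoor/T1 13 > Print/T2 11 > Outdoor/T2 9 > Native/T2 4.
Fill Social T1 block (3 at 29) — 23 left.
Fill Native T1 block (10 at 28) — 13 left.
TV T1 at 23: fill all 6 — 7 left.
7 remain; put them into Social T2 at 20.
Total = 29×3 + 28×10 + 23×6 + 20×7 = 645.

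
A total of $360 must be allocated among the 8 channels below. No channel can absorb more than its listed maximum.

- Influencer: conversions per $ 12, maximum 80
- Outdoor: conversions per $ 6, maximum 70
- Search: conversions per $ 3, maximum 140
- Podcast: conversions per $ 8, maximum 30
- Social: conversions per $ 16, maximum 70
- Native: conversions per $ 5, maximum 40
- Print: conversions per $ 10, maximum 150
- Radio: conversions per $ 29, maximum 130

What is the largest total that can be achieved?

6650

Highest conversions per $ first: Radio 29 > Social 16 > Influencer 12 > Print 10 > Podcast 8 > Outdoor 6 > Native 5 > Search 3.
Radio takes 130 to reach its cap of 130 ; 230 left.
Give Social 70 to hit its cap of 70 ; 160 left.
Give Influencer 80 to hit its cap of 80 ; 80 left.
Print: +80 (room for 150) → 80. Pool exhausted.
Total = 12×80 + 16×70 + 10×80 + 29×130 = 6650.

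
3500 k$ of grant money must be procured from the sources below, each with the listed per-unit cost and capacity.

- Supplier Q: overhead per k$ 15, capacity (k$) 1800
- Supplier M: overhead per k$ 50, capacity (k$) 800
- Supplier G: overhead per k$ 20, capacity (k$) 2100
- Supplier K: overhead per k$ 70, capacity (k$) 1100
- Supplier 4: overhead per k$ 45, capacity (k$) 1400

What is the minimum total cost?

Fill from the cheapest source first.
Supplier Q at 15: take all 1800 k$ ; 1700 still needed.
Take 1700 from Supplier G at 20 to finish.
Supplier 4, Supplier M, Supplier K: unused.
Cost = 1800×15 + 1700×20 = 61000.

61000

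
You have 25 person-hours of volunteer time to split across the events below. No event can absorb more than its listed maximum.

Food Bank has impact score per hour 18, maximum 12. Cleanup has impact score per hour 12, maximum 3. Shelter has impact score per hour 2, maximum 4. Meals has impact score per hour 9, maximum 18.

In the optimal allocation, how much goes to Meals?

Rank by impact score per hour: Food Bank 18 > Cleanup 12 > Meals 9 > Shelter 2.
Food Bank takes 12 to reach its cap of 12 ; 13 left.
Give Cleanup 3 to hit its cap of 3 ; 10 left.
Meals: +10 (room for 18) → 10. Pool exhausted.

10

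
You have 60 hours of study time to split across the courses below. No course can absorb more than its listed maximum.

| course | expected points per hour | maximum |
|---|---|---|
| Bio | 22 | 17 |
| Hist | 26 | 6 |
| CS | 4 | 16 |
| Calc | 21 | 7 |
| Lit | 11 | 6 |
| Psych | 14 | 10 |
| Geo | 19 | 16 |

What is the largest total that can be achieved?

Highest expected points per hour first: Hist 26 > Bio 22 > Calc 21 > Geo 19 > Psych 14 > Lit 11 > CS 4.
Give Hist 6 to hit its cap of 6 ; 54 left.
Bio: +17 to 17 (cap) ; 37 left.
Calc: +7 to 7 (cap) ; 30 left.
Geo: +16 to 16 (cap) ; 14 left.
Give Psych 10 to hit its cap of 10 ; 4 left.
Lit has room for 6 but only 4 remain, so it gets 4.
Total = 22×17 + 26×6 + 21×7 + 11×4 + 14×10 + 19×16 = 1165.

1165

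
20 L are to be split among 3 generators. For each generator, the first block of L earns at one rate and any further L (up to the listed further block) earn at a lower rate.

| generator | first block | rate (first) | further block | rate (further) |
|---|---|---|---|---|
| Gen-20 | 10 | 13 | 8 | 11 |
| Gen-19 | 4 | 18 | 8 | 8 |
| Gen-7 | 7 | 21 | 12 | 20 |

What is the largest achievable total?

Rank every tier by rate: Gen-7/first 21 > Gen-7/second 20 > Gen-19/first 18 > Gen-20/first 13 > Gen-20/second 11 > Gen-19/second 8.
Gen-7 first at 21: fill all 7 ; 13 left.
Gen-7/second (20): +12 ; 1 left.
Gen-19/first: +1 of 4 at 18; pool empty.
Total = 21×7 + 20×12 + 18×1 = 405.

405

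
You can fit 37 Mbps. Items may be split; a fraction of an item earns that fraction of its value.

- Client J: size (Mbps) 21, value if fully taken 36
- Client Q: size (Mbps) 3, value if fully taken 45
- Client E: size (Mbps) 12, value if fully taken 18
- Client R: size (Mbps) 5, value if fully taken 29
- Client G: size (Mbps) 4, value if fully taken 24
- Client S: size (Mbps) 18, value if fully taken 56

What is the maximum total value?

Rank by value-to-size ratio: Client Q 45/3≈15, Client G 24/4≈6, Client R 29/5≈5.8, Client S 56/18≈3.11, Client J 36/21≈1.71, Client E 18/12≈1.5.
Take all of Client Q (3 Mbps, value 45) → 34 Mbps left.
Client G: take in full, 4 Mbps for value 24 → 30 left.
All 5 Mbps of Client R fit (value 29) → 25 remain.
Client S: take in full, 18 Mbps for value 56 → 7 left.
Only 7 Mbps remain; take 7/21 of Client J for value 36×7/21 = 12.
Total value = 166.

166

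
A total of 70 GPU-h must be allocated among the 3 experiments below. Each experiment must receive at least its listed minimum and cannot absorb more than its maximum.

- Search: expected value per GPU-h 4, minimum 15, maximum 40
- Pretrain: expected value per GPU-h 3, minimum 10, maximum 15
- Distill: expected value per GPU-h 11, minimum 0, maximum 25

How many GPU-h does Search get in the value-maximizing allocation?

Meeting every minimum uses 15+10+0 = 25 GPU-h, leaving 45.
Rank by expected value per GPU-h: Distill 11 > Search 4 > Pretrain 3.
Distill takes 25 more to reach its cap of 25 → 20 left.
Search: +20 (room for 25) → 35. Pool exhausted.

35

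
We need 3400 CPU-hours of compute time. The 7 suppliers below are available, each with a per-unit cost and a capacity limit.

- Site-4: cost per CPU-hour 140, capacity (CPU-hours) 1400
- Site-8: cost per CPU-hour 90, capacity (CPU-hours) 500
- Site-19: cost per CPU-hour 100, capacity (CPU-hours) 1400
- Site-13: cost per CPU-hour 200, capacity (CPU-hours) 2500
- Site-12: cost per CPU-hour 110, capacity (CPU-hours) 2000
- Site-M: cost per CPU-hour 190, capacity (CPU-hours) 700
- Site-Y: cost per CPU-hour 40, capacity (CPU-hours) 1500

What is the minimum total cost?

Cheapest first:
Site-Y at 40: take all 1500 CPU-hours ; 1900 still needed.
Site-8 (90): use full 500 ; 1400 CPU-hours to go.
Site-19 (100): use full 1400 ; 0 CPU-hours to go.
Site-12, Site-4, Site-M, Site-13: unused.
Cost = 1500×40 + 500×90 + 1400×100 = 245000.

245000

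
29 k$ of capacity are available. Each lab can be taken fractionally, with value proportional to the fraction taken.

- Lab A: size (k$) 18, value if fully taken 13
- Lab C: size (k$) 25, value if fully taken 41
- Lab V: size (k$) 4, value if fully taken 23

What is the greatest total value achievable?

64

Sort by value density: Lab V 23/4≈5.75, Lab C 41/25≈1.64, Lab A 13/18≈0.722.
Lab V: take in full, 4 k$ for value 23 ; 25 left.
Take all of Lab C (25 k$, value 41) ; 0 k$ left.
Total value = 64.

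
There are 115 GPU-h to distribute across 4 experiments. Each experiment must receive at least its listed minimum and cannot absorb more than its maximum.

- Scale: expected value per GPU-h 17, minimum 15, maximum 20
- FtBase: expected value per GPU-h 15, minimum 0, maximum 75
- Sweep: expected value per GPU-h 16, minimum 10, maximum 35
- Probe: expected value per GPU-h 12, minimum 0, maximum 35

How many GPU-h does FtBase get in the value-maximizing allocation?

60

Meeting every minimum uses 15+0+10+0 = 25 GPU-h, leaving 90.
Highest expected value per GPU-h first: Scale 17 > Sweep 16 > FtBase 15 > Probe 12.
Scale: +5 to 20 (cap) — 85 left.
Sweep takes 25 more to reach its cap of 35 — 60 left.
FtBase: +60 (room for 75) → 60. Pool exhausted.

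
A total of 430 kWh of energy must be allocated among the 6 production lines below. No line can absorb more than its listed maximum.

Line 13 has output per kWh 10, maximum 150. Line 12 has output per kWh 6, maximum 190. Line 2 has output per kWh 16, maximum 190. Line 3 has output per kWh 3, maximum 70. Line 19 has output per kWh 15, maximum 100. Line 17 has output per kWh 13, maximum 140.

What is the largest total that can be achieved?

6360

Rank by output per kWh: Line 2 16 > Line 19 15 > Line 17 13 > Line 13 10 > Line 12 6 > Line 3 3.
Line 2: +190 to 190 (cap) ; 240 left.
Line 19 takes 100 to reach its cap of 100 ; 140 left.
Line 17: +140 to 140 (cap) ; 0 left.
Total = 16×190 + 15×100 + 13×140 = 6360.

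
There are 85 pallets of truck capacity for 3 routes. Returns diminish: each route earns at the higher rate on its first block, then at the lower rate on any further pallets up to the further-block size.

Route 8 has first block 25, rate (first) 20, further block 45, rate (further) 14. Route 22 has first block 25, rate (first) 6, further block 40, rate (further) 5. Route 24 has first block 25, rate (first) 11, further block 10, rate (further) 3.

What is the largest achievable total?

Order all 6 blocks by rate: Route 8/first 20 > Route 8/second 14 > Route 24/first 11 > Route 22/first 6 > Route 22/second 5 > Route 24/second 3.
Fill Route 8 first block (25 at 20) → 60 left.
Route 8 second at 14: fill all 45 → 15 left.
Route 24 first at 11: only 15 left, fill 15.
Total = 20×25 + 14×45 + 11×15 = 1295.

1295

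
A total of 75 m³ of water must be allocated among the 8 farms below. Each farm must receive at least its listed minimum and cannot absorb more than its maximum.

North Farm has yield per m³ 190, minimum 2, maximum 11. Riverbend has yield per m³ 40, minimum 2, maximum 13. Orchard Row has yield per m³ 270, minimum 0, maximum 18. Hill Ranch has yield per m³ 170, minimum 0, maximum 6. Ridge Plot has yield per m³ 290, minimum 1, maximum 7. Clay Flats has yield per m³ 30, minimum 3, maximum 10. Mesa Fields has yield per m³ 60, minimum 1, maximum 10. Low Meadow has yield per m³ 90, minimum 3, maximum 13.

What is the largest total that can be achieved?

12140

Meeting every minimum uses 2+2+0+0+1+3+1+3 = 12 m³, leaving 63.
Rank by yield per m³: Ridge Plot 290 > Orchard Row 270 > North Farm 190 > Hill Ranch 170 > Low Meadow 90 > Mesa Fields 60 > Riverbend 40 > Clay Flats 30.
Ridge Plot takes 6 more to reach its cap of 7 — 57 left.
Orchard Row takes 18 more to reach its cap of 18 — 39 left.
North Farm: +9 to 11 (cap) — 30 left.
Give Hill Ranch 6 more to hit its cap of 6 — 24 left.
Give Low Meadow 10 more to hit its cap of 13 — 14 left.
Mesa Fields takes 9 more to reach its cap of 10 — 5 left.
Only 5 left; Riverbend takes them to reach 7.
Total = 190×11 + 40×7 + 270×18 + 170×6 + 290×7 + 30×3 + 60×10 + 90×13 = 12140.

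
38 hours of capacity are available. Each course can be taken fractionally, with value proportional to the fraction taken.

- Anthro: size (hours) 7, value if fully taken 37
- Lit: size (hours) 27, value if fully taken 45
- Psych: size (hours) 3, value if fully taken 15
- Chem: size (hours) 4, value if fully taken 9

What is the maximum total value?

Sort by value density: Anthro 37/7≈5.29, Psych 15/3≈5, Chem 9/4≈2.25, Lit 45/27≈1.67.
Anthro: take in full, 7 hours for value 37 → 31 left.
All 3 hours of Psych fit (value 15) → 28 remain.
Chem: take in full, 4 hours for value 9 → 24 left.
24 hours left: a 24/27 share of Lit gives 45×24/27 = 40.
Total value = 101.

101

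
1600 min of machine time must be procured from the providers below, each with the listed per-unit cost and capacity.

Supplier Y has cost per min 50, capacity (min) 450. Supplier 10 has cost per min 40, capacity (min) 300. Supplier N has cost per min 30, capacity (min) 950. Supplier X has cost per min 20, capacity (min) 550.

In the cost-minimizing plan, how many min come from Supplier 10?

Fill from the cheapest provider first.
Take 550 from Supplier X at 20 — need 1050 more.
Supplier N at 30: take all 950 min — 100 still needed.
Supplier 10 at 40: take 100 of its 300 — requirement met.
Supplier Y: unused.

100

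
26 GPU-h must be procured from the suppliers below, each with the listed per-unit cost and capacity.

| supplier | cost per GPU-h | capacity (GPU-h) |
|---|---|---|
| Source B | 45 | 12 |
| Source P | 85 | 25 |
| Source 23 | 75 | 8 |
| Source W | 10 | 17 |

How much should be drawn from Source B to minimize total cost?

9

Use suppliers in increasing cost order.
Source W (10): use full 17 — 9 GPU-h to go.
Take 9 from Source B at 45 to finish.
Source 23, Source P: unused.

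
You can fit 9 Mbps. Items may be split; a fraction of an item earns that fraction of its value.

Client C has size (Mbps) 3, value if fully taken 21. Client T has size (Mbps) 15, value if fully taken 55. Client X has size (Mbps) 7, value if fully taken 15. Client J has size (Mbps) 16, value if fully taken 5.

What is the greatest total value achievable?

Sort by value density: Client C 21/3≈7, Client T 55/15≈3.67, Client X 15/7≈2.14, Client J 5/16≈0.312.
All 3 Mbps of Client C fit (value 21) — 6 remain.
6 Mbps left: a 6/15 share of Client T gives 55×6/15 = 22.
Total value = 43.

43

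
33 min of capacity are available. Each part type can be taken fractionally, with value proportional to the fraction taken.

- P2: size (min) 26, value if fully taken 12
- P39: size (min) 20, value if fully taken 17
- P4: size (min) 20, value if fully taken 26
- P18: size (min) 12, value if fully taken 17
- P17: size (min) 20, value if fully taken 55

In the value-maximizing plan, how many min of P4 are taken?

Sort by value density: P17 55/20≈2.75, P18 17/12≈1.42, P4 26/20≈1.3, P39 17/20≈0.85, P2 12/26≈0.462.
Take all of P17 (20 min, value 55) → 13 min left.
All 12 min of P18 fit (value 17) → 1 remain.
Only 1 min remain; take 1/20 of P4 for value 26×1/20 = 1.3.

1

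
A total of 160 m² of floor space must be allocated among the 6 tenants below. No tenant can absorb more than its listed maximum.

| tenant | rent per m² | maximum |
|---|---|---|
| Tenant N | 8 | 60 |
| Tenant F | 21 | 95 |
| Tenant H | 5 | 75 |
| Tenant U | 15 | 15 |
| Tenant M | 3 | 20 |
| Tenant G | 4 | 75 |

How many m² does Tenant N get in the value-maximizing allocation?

Highest rent per m² first: Tenant F 21 > Tenant U 15 > Tenant N 8 > Tenant H 5 > Tenant G 4 > Tenant M 3.
Tenant F takes 95 to reach its cap of 95 — 65 left.
Give Tenant U 15 to hit its cap of 15 — 50 left.
Only 50 left; Tenant N takes them to reach 50.

50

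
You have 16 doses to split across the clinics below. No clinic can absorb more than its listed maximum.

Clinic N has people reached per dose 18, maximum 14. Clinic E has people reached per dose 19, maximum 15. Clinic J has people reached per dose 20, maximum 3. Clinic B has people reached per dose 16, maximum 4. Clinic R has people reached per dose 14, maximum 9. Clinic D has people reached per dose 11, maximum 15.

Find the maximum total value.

Order the clinics by people reached per dose: Clinic J 20 > Clinic E 19 > Clinic N 18 > Clinic B 16 > Clinic R 14 > Clinic D 11.
Give Clinic J 3 to hit its cap of 3 — 13 left.
Clinic E has room for 15 but only 13 remain, so it gets 13.
Total = 19×13 + 20×3 = 307.

307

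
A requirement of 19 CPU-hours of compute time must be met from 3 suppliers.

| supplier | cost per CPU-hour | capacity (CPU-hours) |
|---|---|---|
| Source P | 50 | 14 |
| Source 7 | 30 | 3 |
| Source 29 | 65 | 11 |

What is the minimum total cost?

920

Use suppliers in increasing cost order.
Source 7 (30): use full 3 — 16 CPU-hours to go.
Source P (50): use full 14 — 2 CPU-hours to go.
Source 29 (65): take the remaining 2 — done.
Cost = 3×30 + 14×50 + 2×65 = 920.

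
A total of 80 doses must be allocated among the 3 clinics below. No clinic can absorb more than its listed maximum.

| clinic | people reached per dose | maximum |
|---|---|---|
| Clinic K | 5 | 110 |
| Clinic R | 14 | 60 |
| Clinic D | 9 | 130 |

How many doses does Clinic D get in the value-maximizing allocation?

Rank by people reached per dose: Clinic R 14 > Clinic D 9 > Clinic K 5.
Give Clinic R 60 to hit its cap of 60 → 20 left.
Clinic D: +20 (room for 130) → 20. Pool exhausted.

20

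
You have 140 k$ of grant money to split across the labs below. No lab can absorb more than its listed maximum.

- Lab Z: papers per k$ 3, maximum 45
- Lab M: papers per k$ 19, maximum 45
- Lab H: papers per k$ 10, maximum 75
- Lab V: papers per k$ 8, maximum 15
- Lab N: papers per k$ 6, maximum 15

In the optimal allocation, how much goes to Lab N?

Highest papers per k$ first: Lab M 19 > Lab H 10 > Lab V 8 > Lab N 6 > Lab Z 3.
Give Lab M 45 to hit its cap of 45 — 95 left.
Lab H takes 75 to reach its cap of 75 — 20 left.
Lab V takes 15 to reach its cap of 15 — 5 left.
Lab N has room for 15 but only 5 remain, so it gets 5.

5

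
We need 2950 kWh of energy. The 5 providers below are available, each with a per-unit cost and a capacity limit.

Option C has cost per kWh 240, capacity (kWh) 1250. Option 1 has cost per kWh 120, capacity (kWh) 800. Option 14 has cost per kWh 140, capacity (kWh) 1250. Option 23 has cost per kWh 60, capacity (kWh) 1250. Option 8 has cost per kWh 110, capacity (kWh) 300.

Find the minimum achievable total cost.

Use providers in increasing cost order.
Option 23 at 60: take all 1250 kWh ; 1700 still needed.
Option 8 (110): use full 300 ; 1400 kWh to go.
Take 800 from Option 1 at 120 ; need 600 more.
Option 14 (140): take the remaining 600 ; done.
Option C: unused.
Cost = 1250×60 + 300×110 + 800×120 + 600×140 = 288000.

288000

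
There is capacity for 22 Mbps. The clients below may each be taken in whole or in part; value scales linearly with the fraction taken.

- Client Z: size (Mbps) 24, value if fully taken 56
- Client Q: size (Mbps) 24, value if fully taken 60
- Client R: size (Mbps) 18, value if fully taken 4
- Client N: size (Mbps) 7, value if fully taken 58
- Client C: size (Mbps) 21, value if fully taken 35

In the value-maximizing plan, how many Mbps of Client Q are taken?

15

Sort by value density: Client N 58/7≈8.29, Client Q 60/24≈2.5, Client Z 56/24≈2.33, Client C 35/21≈1.67, Client R 4/18≈0.222.
Take all of Client N (7 Mbps, value 58) ; 15 Mbps left.
Fill the last 15 Mbps with part of Client Q: 15/24 of it earns 37.5.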